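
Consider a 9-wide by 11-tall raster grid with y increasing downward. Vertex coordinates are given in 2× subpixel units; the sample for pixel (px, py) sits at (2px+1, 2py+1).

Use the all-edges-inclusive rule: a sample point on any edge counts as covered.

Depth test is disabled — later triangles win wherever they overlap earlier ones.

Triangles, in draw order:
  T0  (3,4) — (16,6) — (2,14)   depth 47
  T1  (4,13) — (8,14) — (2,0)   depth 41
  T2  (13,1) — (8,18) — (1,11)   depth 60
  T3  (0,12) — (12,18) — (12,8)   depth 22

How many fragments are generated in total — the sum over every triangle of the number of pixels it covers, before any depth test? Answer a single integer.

T0:
  2·area = 132
  edge (3, 4)→(16, 6): d=(13,2) inclusive
  edge (16, 6)→(2, 14): d=(-14,8) inclusive
  edge (2, 14)→(3, 4): d=(1,-10) inclusive
    (1,2)@(3, 5): e=[13,118,1] → X
    (2,2)@(5, 5): e=[9,102,21] → X
    (3,2)@(7, 5): e=[5,86,41] → X
    (4,2)@(9, 5): e=[1,70,61] → X
    (5,2)@(11, 5): e=[-3,54,81] → .
    (1,3)@(3, 7): e=[39,90,3] → X
    (5,3)@(11, 7): e=[23,26,83] → X
    (6,3)@(13, 7): e=[19,10,103] → X
    (7,3)@(15, 7): e=[15,-6,123] → .
    (1,4)@(3, 9): e=[65,62,5] → X
    (5,4)@(11, 9): e=[49,-2,85] → .
    (6,4)@(13, 9): e=[45,-18,105] → .
  covered (18 px):
    . . . . . . . . .
    . . . . . . . . .
    . X X X X . . . .
    . X X X X X X . .
    . X X X X . . . .
    . X X X . . . . .
    . X . . . . . . .
    . . . . . . . . .
    . . . . . . . . .
    . . . . . . . . .
    . . . . . . . . .
T1:
  2·area = 50  (B↔C swapped to make it positive)
  edge (4, 13)→(2, 0): d=(-2,-13) inclusive
  edge (2, 0)→(8, 14): d=(6,14) inclusive
  edge (8, 14)→(4, 13): d=(-4,-1) inclusive
    (1,1)@(3, 3): e=[7,4,39] → X
    (2,1)@(5, 3): e=[33,-24,41] → .
    (1,2)@(3, 5): e=[3,16,31] → X
    (2,2)@(5, 5): e=[29,-12,33] → .
    (1,3)@(3, 7): e=[-1,28,23] → .
    (2,3)@(5, 7): e=[25,0,25] → X  [on edge]
    (3,3)@(7, 7): e=[51,-28,27] → .
    (2,4)@(5, 9): e=[21,12,17] → X
    (3,4)@(7, 9): e=[47,-16,19] → .
    (2,5)@(5, 11): e=[17,24,9] → X
    (3,5)@(7, 11): e=[43,-4,11] → .
    (2,6)@(5, 13): e=[13,36,1] → X
    (5,10)@(11, 21): e=[75,0,-25] → .  [on edge]
  covered (7 px):
    . . . . . . . . .
    . X . . . . . . .
    . X . . . . . . .
    . . X . . . . . .
    . . X . . . . . .
    . . X . . . . . .
    . . X X . . . . .
    . . . . . . . . .
    . . . . . . . . .
    . . . . . . . . .
    . . . . . . . . .
T2:
  2·area = 154
  edge (13, 1)→(8, 18): d=(-5,17) inclusive
  edge (8, 18)→(1, 11): d=(-7,-7) inclusive
  edge (1, 11)→(13, 1): d=(12,-10) inclusive
    (6,0)@(13, 1): e=[0,154,0] → X  [on edge]
    (7,0)@(15, 1): e=[-34,168,20] → .
    (5,1)@(11, 3): e=[24,126,4] → X
    (6,1)@(13, 3): e=[-10,140,24] → .
    (4,2)@(9, 5): e=[48,98,8] → X
    (6,2)@(13, 5): e=[-20,126,48] → .
    (3,3)@(7, 7): e=[72,70,12] → X
    (6,3)@(13, 7): e=[-30,112,72] → .
    (2,4)@(5, 9): e=[96,42,16] → X
    (5,4)@(11, 9): e=[-6,84,76] → .
    (0,5)@(1, 11): e=[154,0,0] → X  [on edge]
    (1,5)@(3, 11): e=[120,14,20] → X
    (1,6)@(3, 13): e=[110,0,44] → X  [on edge]
    (2,7)@(5, 15): e=[66,0,88] → X  [on edge]
    (3,8)@(7, 17): e=[22,0,132] → X  [on edge]
    (4,9)@(9, 19): e=[-22,0,176] → .  [on edge]
    (5,10)@(11, 21): e=[-66,0,220] → .  [on edge]
  covered (22 px):
    . . . . . . X . .
    . . . . . X . . .
    . . . . X X . . .
    . . . X X X . . .
    . . X X X . . . .
    X X X X X . . . .
    . X X X X . . . .
    . . X X . . . . .
    . . . X . . . . .
    . . . . . . . . .
    . . . . . . . . .
T3:
  2·area = 120  (B↔C swapped to make it positive)
  edge (0, 12)→(12, 8): d=(12,-4) inclusive
  edge (12, 8)→(12, 18): d=(0,10) inclusive
  edge (12, 18)→(0, 12): d=(-12,-6) inclusive
    (7,3)@(15, 7): e=[0,-30,150] → .  [on edge]
    (4,4)@(9, 9): e=[0,30,90] → X  [on edge]
    (5,4)@(11, 9): e=[8,10,102] → X
    (6,4)@(13, 9): e=[16,-10,114] → .
    (1,5)@(3, 11): e=[0,90,30] → X  [on edge]
    (2,5)@(5, 11): e=[8,70,42] → X
    (3,5)@(7, 11): e=[16,50,54] → X
    (6,5)@(13, 11): e=[40,-10,90] → .
    (1,6)@(3, 13): e=[24,90,6] → X
    (6,6)@(13, 13): e=[64,-10,66] → .
    (1,7)@(3, 15): e=[48,90,-18] → .
    (2,7)@(5, 15): e=[56,70,-6] → .
  covered (16 px):
    . . . . . . . . .
    . . . . . . . . .
    . . . . . . . . .
    . . . . . . . . .
    . . . . X X . . .
    . X X X X X . . .
    . X X X X X . . .
    . . . X X X . . .
    . . . . . X . . .
    . . . . . . . . .
    . . . . . . . . .

Final: 63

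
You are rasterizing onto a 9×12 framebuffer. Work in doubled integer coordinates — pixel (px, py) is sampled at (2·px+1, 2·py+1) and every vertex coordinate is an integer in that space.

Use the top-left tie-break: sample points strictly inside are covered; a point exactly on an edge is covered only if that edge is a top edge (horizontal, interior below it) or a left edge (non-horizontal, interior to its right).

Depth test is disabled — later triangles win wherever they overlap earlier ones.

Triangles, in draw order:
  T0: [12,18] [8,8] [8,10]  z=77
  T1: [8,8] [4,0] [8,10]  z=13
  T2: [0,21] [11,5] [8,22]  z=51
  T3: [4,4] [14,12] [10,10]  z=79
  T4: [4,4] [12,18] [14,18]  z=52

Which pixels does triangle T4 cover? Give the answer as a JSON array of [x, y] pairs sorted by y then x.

T0:
  2·area = 8  (B↔C swapped to make it positive)
  edge (12, 18)→(8, 10): d=(-4,-8) top-left  bias=+0
  edge (8, 10)→(8, 8): d=(0,-2) top-left  bias=+0
  edge (8, 8)→(12, 18): d=(4,10) right/bottom  bias=-1
    (4,5)@(9, 11): e=[4,2,2] → #
    (5,5)@(11, 11): e=[20,6,-18] → ·
    (4,6)@(9, 13): e=[-4,2,10] → ·
  covered (1 px):
    · · · · · · · · ·
    · · · · · · · · ·
    · · · · · · · · ·
    · · · · · · · · ·
    · · · · · · · · ·
    · · · · # · · · ·
    · · · · · · · · ·
    · · · · · · · · ·
    · · · · · · · · ·
    · · · · · · · · ·
    · · · · · · · · ·
    · · · · · · · · ·
T1:
  2·area = 8  (B↔C swapped to make it positive)
  edge (8, 8)→(8, 10): d=(0,2) right/bottom  bias=-1
  edge (8, 10)→(4, 0): d=(-4,-10) top-left  bias=+0
  edge (4, 0)→(8, 8): d=(4,8) right/bottom  bias=-1
    (3,3)@(7, 7): e=[2,2,4] → #
    (4,3)@(9, 7): e=[-2,22,-12] → ·
    (3,4)@(7, 9): e=[2,-6,12] → ·
  covered (1 px):
    · · · · · · · · ·
    · · · · · · · · ·
    · · · · · · · · ·
    · · · # · · · · ·
    · · · · · · · · ·
    · · · · · · · · ·
    · · · · · · · · ·
    · · · · · · · · ·
    · · · · · · · · ·
    · · · · · · · · ·
    · · · · · · · · ·
    · · · · · · · · ·
T2:
  2·area = 139
  edge (0, 21)→(11, 5): d=(11,-16) top-left  bias=+0
  edge (11, 5)→(8, 22): d=(-3,17) right/bottom  bias=-1
  edge (8, 22)→(0, 21): d=(-8,-1) top-left  bias=+0
    (5,2)@(11, 5): e=[0,0,139] → ·  [on edge]
    (4,4)@(9, 9): e=[12,22,105] → #
    (5,4)@(11, 9): e=[44,-12,107] → ·
    (3,5)@(7, 11): e=[2,50,87] → #
    (5,5)@(11, 11): e=[66,-18,91] → ·
    (3,6)@(7, 13): e=[24,44,71] → #
    (5,6)@(11, 13): e=[88,-24,75] → ·
    (2,7)@(5, 15): e=[14,72,53] → #
    (5,7)@(11, 15): e=[110,-30,59] → ·
    (1,8)@(3, 17): e=[4,100,35] → #
    (4,8)@(9, 17): e=[100,-2,41] → ·
    (1,9)@(3, 19): e=[26,94,19] → #
  covered (18 px):
    · · · · · · · · ·
    · · · · · · · · ·
    · · · · · · · · ·
    · · · · · · · · ·
    · · · · # · · · ·
    · · · # # · · · ·
    · · · # # · · · ·
    · · # # # · · · ·
    · # # # · · · · ·
    · # # # · · · · ·
    # # # # · · · · ·
    · · · · · · · · ·
T3:
  2·area = 12
  edge (4, 4)→(14, 12): d=(10,8) right/bottom  bias=-1
  edge (14, 12)→(10, 10): d=(-4,-2) top-left  bias=+0
  edge (10, 10)→(4, 4): d=(-6,-6) top-left  bias=+0
    (0,0)@(1, 1): e=[-6,18,0] → ·  [on edge]
    (1,1)@(3, 3): e=[-2,14,0] → ·  [on edge]
    (2,2)@(5, 5): e=[2,10,0] → #  [on edge]
    (3,2)@(7, 5): e=[-14,14,12] → ·
    (2,3)@(5, 7): e=[22,2,-12] → ·
    (3,3)@(7, 7): e=[6,6,0] → #  [on edge]
    (4,3)@(9, 7): e=[-10,10,12] → ·
    (3,4)@(7, 9): e=[26,-2,-12] → ·
    (4,4)@(9, 9): e=[10,2,0] → #  [on edge]
    (5,4)@(11, 9): e=[-6,6,12] → ·
    (4,5)@(9, 11): e=[30,-6,-12] → ·
    (5,5)@(11, 11): e=[14,-2,0] → ·  [on edge]
    (6,6)@(13, 13): e=[18,-6,0] → ·  [on edge]
    (7,7)@(15, 15): e=[22,-10,0] → ·  [on edge]
    (8,8)@(17, 17): e=[26,-14,0] → ·  [on edge]
  covered (3 px):
    · · · · · · · · ·
    · · · · · · · · ·
    · · # · · · · · ·
    · · · # · · · · ·
    · · · · # · · · ·
    · · · · · · · · ·
    · · · · · · · · ·
    · · · · · · · · ·
    · · · · · · · · ·
    · · · · · · · · ·
    · · · · · · · · ·
    · · · · · · · · ·
T4:
  2·area = 28  (B↔C swapped to make it positive)
  edge (4, 4)→(14, 18): d=(10,14) right/bottom  bias=-1
  edge (14, 18)→(12, 18): d=(-2,0) right/bottom  bias=-1
  edge (12, 18)→(4, 4): d=(-8,-14) top-left  bias=+0
    (3,4)@(7, 9): e=[8,18,2] → #
    (4,4)@(9, 9): e=[-20,18,30] → ·
    (3,5)@(7, 11): e=[28,14,-14] → ·
    (4,5)@(9, 11): e=[0,14,14] → ·  [on edge]
    (5,7)@(11, 15): e=[12,6,10] → #
    (6,7)@(13, 15): e=[-16,6,38] → ·
    (5,8)@(11, 17): e=[32,2,-6] → ·
    (6,8)@(13, 17): e=[4,2,22] → #
    (7,8)@(15, 17): e=[-24,2,50] → ·
    (6,9)@(13, 19): e=[24,-2,6] → ·
  covered (3 px):
    · · · · · · · · ·
    · · · · · · · · ·
    · · · · · · · · ·
    · · · · · · · · ·
    · · · # · · · · ·
    · · · · · · · · ·
    · · · · · · · · ·
    · · · · · # · · ·
    · · · · · · # · ·
    · · · · · · · · ·
    · · · · · · · · ·
    · · · · · · · · ·

Answer: [[3,4],[5,7],[6,8]]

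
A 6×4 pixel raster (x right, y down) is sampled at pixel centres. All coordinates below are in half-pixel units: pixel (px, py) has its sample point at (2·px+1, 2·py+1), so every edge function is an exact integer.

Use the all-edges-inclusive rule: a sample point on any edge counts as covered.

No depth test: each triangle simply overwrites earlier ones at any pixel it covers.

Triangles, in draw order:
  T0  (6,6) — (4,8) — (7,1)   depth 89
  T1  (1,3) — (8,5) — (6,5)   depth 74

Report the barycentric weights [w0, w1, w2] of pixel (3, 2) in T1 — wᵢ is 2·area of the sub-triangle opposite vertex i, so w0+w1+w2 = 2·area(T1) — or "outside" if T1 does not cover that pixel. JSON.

T0:
  2·area = 8
  edge (6, 6)→(4, 8): d=(-2,2) inclusive
  edge (4, 8)→(7, 1): d=(3,-7) inclusive
  edge (7, 1)→(6, 6): d=(-1,5) inclusive
    (3,0)@(7, 1): e=[8,0,0] → X  [on edge]
    (4,0)@(9, 1): e=[4,14,-10] → .
    (5,0)@(11, 1): e=[0,28,-20] → .  [on edge]
    (3,1)@(7, 3): e=[4,6,-2] → .
    (4,1)@(9, 3): e=[0,20,-12] → .  [on edge]
    (3,2)@(7, 5): e=[0,12,-4] → .  [on edge]
    (2,3)@(5, 7): e=[0,4,4] → X  [on edge]
    (3,3)@(7, 7): e=[-4,18,-6] → .
  covered (2 px):
    . . . X . .
    . . . . . .
    . . . . . .
    . . X . . .
T1:
  2·area = 4
  edge (1, 3)→(8, 5): d=(7,2) inclusive
  edge (8, 5)→(6, 5): d=(-2,0) inclusive
  edge (6, 5)→(1, 3): d=(-5,-2) inclusive
    (0,1)@(1, 3): e=[0,4,0] → X  [on edge]
    (1,1)@(3, 3): e=[-4,4,4] → .
    (0,2)@(1, 5): e=[14,0,-10] → .  [on edge]
    (1,2)@(3, 5): e=[10,0,-6] → .  [on edge]
    (2,2)@(5, 5): e=[6,0,-2] → .  [on edge]
    (3,2)@(7, 5): e=[2,0,2] → X  [on edge]
    (4,2)@(9, 5): e=[-2,0,6] → .  [on edge]
    (5,2)@(11, 5): e=[-6,0,10] → .  [on edge]
    (3,3)@(7, 7): e=[16,-4,-8] → .
    (5,3)@(11, 7): e=[8,-4,0] → .  [on edge]
  covered (2 px):
    . . . . . .
    X . . . . .
    . . . X . .
    . . . . . .

Final: [0,2,2]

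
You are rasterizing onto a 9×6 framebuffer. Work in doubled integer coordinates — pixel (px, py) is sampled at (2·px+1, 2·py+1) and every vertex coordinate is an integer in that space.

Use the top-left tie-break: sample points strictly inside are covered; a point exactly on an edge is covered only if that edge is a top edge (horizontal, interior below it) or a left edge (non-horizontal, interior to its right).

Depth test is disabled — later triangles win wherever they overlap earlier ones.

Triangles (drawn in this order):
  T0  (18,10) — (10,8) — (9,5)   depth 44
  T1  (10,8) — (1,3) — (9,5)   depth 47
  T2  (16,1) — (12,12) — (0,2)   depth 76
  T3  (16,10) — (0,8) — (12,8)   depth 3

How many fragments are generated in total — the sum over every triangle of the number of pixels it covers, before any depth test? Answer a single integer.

T0:
  2·area = 22
  edge (18, 10)→(10, 8): d=(-8,-2) top-left  bias=+0
  edge (10, 8)→(9, 5): d=(-1,-3) top-left  bias=+0
  edge (9, 5)→(18, 10): d=(9,5) right/bottom  bias=-1
    (4,2)@(9, 5): e=[22,0,0] → ·  [on edge]
    (5,3)@(11, 7): e=[10,4,8] → #
    (6,3)@(13, 7): e=[14,10,-2] → ·
    (5,4)@(11, 9): e=[-6,2,26] → ·
    (7,4)@(15, 9): e=[2,14,6] → #
    (8,4)@(17, 9): e=[6,20,-4] → ·
    (5,5)@(11, 11): e=[-22,0,44] → ·  [on edge]
    (7,5)@(15, 11): e=[-14,12,24] → ·
  covered (2 px):
    · · · · · · · · ·
    · · · · · · · · ·
    · · · · · · · · ·
    · · · · · # · · ·
    · · · · · · · # ·
    · · · · · · · · ·
T1:
  2·area = 22
  edge (10, 8)→(1, 3): d=(-9,-5) top-left  bias=+0
  edge (1, 3)→(9, 5): d=(8,2) right/bottom  bias=-1
  edge (9, 5)→(10, 8): d=(1,3) right/bottom  bias=-1
    (0,1)@(1, 3): e=[0,0,22] → ·  [on edge]
    (2,2)@(5, 5): e=[2,8,12] → #
    (3,2)@(7, 5): e=[12,4,6] → #
    (4,2)@(9, 5): e=[22,0,0] → ·  [on edge]
    (2,3)@(5, 7): e=[-16,24,14] → ·
    (3,3)@(7, 7): e=[-6,20,8] → ·
    (4,3)@(9, 7): e=[4,16,2] → #
    (5,3)@(11, 7): e=[14,12,-4] → ·
    (8,3)@(17, 7): e=[44,0,-22] → ·  [on edge]
    (4,4)@(9, 9): e=[-14,32,4] → ·
    (5,5)@(11, 11): e=[-22,44,0] → ·  [on edge]
  covered (3 px):
    · · · · · · · · ·
    · · · · · · · · ·
    · · # # · · · · ·
    · · · · # · · · ·
    · · · · · · · · ·
    · · · · · · · · ·
T2:
  2·area = 172
  edge (16, 1)→(12, 12): d=(-4,11) right/bottom  bias=-1
  edge (12, 12)→(0, 2): d=(-12,-10) top-left  bias=+0
  edge (0, 2)→(16, 1): d=(16,-1) top-left  bias=+0
    (1,1)@(3, 3): e=[135,18,19] → #
    (2,1)@(5, 3): e=[113,38,21] → #
    (3,1)@(7, 3): e=[91,58,23] → #
    (4,1)@(9, 3): e=[69,78,25] → #
    (5,1)@(11, 3): e=[47,98,27] → #
    (6,1)@(13, 3): e=[25,118,29] → #
    (7,1)@(15, 3): e=[3,138,31] → #
    (8,1)@(17, 3): e=[-19,158,33] → ·
    (1,2)@(3, 5): e=[127,-6,51] → ·
    (2,2)@(5, 5): e=[105,14,53] → #
    (7,2)@(15, 5): e=[-5,114,63] → ·
    (2,3)@(5, 7): e=[97,-10,85] → ·
  covered (20 px):
    · · · · · · · · ·
    · # # # # # # # ·
    · · # # # # # · ·
    · · · # # # # · ·
    · · · · # # # · ·
    · · · · · # · · ·
T3:
  2·area = 24
  edge (16, 10)→(0, 8): d=(-16,-2) top-left  bias=+0
  edge (0, 8)→(12, 8): d=(12,0) top-left  bias=+0
  edge (12, 8)→(16, 10): d=(4,2) right/bottom  bias=-1
    (4,4)@(9, 9): e=[2,12,10] → #
    (5,4)@(11, 9): e=[6,12,6] → #
    (6,4)@(13, 9): e=[10,12,2] → #
    (7,4)@(15, 9): e=[14,12,-2] → ·
    (4,5)@(9, 11): e=[-30,36,18] → ·
    (5,5)@(11, 11): e=[-26,36,14] → ·
    (6,5)@(13, 11): e=[-22,36,10] → ·
  covered (3 px):
    · · · · · · · · ·
    · · · · · · · · ·
    · · · · · · · · ·
    · · · · · · · · ·
    · · · · # # # · ·
    · · · · · · · · ·

Result: 28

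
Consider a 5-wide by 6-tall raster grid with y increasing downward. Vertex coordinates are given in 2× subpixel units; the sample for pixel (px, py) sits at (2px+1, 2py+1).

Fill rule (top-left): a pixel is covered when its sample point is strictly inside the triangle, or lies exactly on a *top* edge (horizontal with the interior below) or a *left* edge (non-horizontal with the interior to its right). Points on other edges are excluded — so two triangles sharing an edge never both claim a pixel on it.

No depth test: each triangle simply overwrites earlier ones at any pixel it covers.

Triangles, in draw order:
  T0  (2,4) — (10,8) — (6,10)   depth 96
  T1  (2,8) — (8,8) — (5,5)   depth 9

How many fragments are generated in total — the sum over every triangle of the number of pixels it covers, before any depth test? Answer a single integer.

T0:
  2·area = 32
  edge (2, 4)→(10, 8): d=(8,4) right/bottom  bias=-1
  edge (10, 8)→(6, 10): d=(-4,2) right/bottom  bias=-1
  edge (6, 10)→(2, 4): d=(-4,-6) top-left  bias=+0
    (1,2)@(3, 5): e=[4,26,2] → X
    (2,2)@(5, 5): e=[-4,22,14] → .
    (1,3)@(3, 7): e=[20,18,-6] → .
    (2,3)@(5, 7): e=[12,14,6] → X
    (3,3)@(7, 7): e=[4,10,18] → X
    (4,3)@(9, 7): e=[-4,6,30] → .
    (2,4)@(5, 9): e=[28,6,-2] → .
    (3,4)@(7, 9): e=[20,2,10] → X
    (4,4)@(9, 9): e=[12,-2,22] → .
    (3,5)@(7, 11): e=[36,-6,2] → .
  covered (4 px):
    . . . . .
    . . . . .
    . X . . .
    . . X X .
    . . . X .
    . . . . .
T1:
  2·area = 18  (B↔C swapped to make it positive)
  edge (2, 8)→(5, 5): d=(3,-3) top-left  bias=+0
  edge (5, 5)→(8, 8): d=(3,3) right/bottom  bias=-1
  edge (8, 8)→(2, 8): d=(-6,0) right/bottom  bias=-1
    (0,0)@(1, 1): e=[-24,0,42] → .  [on edge]
    (4,0)@(9, 1): e=[0,-24,42] → .  [on edge]
    (1,1)@(3, 3): e=[-12,0,30] → .  [on edge]
    (3,1)@(7, 3): e=[0,-12,30] → .  [on edge]
    (2,2)@(5, 5): e=[0,0,18] → .  [on edge]
    (1,3)@(3, 7): e=[0,12,6] → X  [on edge]
    (2,3)@(5, 7): e=[6,6,6] → X
    (3,3)@(7, 7): e=[12,0,6] → .  [on edge]
    (0,4)@(1, 9): e=[0,24,-6] → .  [on edge]
    (1,4)@(3, 9): e=[6,18,-6] → .
    (2,4)@(5, 9): e=[12,12,-6] → .
    (4,4)@(9, 9): e=[24,0,-6] → .  [on edge]
  covered (2 px):
    . . . . .
    . . . . .
    . . . . .
    . X X . .
    . . . . .
    . . . . .

Answer: 6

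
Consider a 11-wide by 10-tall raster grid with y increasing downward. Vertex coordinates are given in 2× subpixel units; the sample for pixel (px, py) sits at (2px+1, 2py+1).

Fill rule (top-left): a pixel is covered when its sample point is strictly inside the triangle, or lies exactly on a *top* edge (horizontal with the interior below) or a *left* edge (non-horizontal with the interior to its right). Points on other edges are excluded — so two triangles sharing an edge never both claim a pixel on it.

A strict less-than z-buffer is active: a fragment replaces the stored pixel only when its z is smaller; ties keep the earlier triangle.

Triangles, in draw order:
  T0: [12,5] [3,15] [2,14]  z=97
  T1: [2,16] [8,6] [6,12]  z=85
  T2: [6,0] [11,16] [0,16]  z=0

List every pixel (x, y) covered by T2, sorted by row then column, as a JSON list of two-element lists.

T0:
  2·area = 19
  edge (12, 5)→(3, 15): d=(-9,10) right/bottom  bias=-1
  edge (3, 15)→(2, 14): d=(-1,-1) top-left  bias=+0
  edge (2, 14)→(12, 5): d=(10,-9) top-left  bias=+0
    (0,6)@(1, 13): e=[38,0,-19] → ·  [on edge]
    (1,7)@(3, 15): e=[0,0,19] → ·  [on edge]
    (2,8)@(5, 17): e=[-38,0,57] → ·  [on edge]
    (3,9)@(7, 19): e=[-76,0,95] → ·  [on edge]
  covered (0 px):
    · · · · · · · · · · ·
    · · · · · · · · · · ·
    · · · · · · · · · · ·
    · · · · · · · · · · ·
    · · · · · · · · · · ·
    · · · · · · · · · · ·
    · · · · · · · · · · ·
    · · · · · · · · · · ·
    · · · · · · · · · · ·
    · · · · · · · · · · ·
T1:
  2·area = 16
  edge (2, 16)→(8, 6): d=(6,-10) top-left  bias=+0
  edge (8, 6)→(6, 12): d=(-2,6) right/bottom  bias=-1
  edge (6, 12)→(2, 16): d=(-4,4) right/bottom  bias=-1
    (5,0)@(11, 1): e=[0,-8,24] → ·  [on edge]
    (8,0)@(17, 1): e=[60,-44,0] → ·  [on edge]
    (4,1)@(9, 3): e=[-8,0,24] → ·  [on edge]
    (7,1)@(15, 3): e=[52,-36,0] → ·  [on edge]
    (6,2)@(13, 5): e=[44,-28,0] → ·  [on edge]
    (5,3)@(11, 7): e=[36,-20,0] → ·  [on edge]
    (3,4)@(7, 9): e=[8,0,8] → ·  [on edge]
    (4,4)@(9, 9): e=[28,-12,0] → ·  [on edge]
    (2,5)@(5, 11): e=[0,8,8] → █  [on edge]
    (3,5)@(7, 11): e=[20,-4,0] → ·  [on edge]
    (2,6)@(5, 13): e=[12,4,0] → ·  [on edge]
    (1,7)@(3, 15): e=[4,12,0] → ·  [on edge]
    (2,7)@(5, 15): e=[24,0,-8] → ·  [on edge]
    (0,8)@(1, 17): e=[-4,20,0] → ·  [on edge]
  covered (1 px):
    · · · · · · · · · · ·
    · · · · · · · · · · ·
    · · · · · · · · · · ·
    · · · · · · · · · · ·
    · · · · · · · · · · ·
    · · █ · · · · · · · ·
    · · · · · · · · · · ·
    · · · · · · · · · · ·
    · · · · · · · · · · ·
    · · · · · · · · · · ·
T2:
  2·area = 176
  edge (6, 0)→(11, 16): d=(5,16) right/bottom  bias=-1
  edge (11, 16)→(0, 16): d=(-11,0) right/bottom  bias=-1
  edge (0, 16)→(6, 0): d=(6,-16) top-left  bias=+0
    (2,1)@(5, 3): e=[31,143,2] → █
    (3,1)@(7, 3): e=[-1,143,34] → ·
    (2,2)@(5, 5): e=[41,121,14] → █
    (3,2)@(7, 5): e=[9,121,46] → █
    (4,2)@(9, 5): e=[-23,121,78] → ·
    (2,3)@(5, 7): e=[51,99,26] → █
    (4,3)@(9, 7): e=[-13,99,90] → ·
    (1,4)@(3, 9): e=[93,77,6] → █
    (4,4)@(9, 9): e=[-3,77,102] → ·
    (1,5)@(3, 11): e=[103,55,18] → █
    (4,5)@(9, 11): e=[7,55,114] → █
    (5,5)@(11, 11): e=[-25,55,146] → ·
  covered (21 px):
    · · · · · · · · · · ·
    · · █ · · · · · · · ·
    · · █ █ · · · · · · ·
    · · █ █ · · · · · · ·
    · █ █ █ · · · · · · ·
    · █ █ █ █ · · · · · ·
    · █ █ █ █ · · · · · ·
    █ █ █ █ █ · · · · · ·
    · · · · · · · · · · ·
    · · · · · · · · · · ·

Answer: [[2,1],[2,2],[3,2],[2,3],[3,3],[1,4],[2,4],[3,4],[1,5],[2,5],[3,5],[4,5],[1,6],[2,6],[3,6],[4,6],[0,7],[1,7],[2,7],[3,7],[4,7]]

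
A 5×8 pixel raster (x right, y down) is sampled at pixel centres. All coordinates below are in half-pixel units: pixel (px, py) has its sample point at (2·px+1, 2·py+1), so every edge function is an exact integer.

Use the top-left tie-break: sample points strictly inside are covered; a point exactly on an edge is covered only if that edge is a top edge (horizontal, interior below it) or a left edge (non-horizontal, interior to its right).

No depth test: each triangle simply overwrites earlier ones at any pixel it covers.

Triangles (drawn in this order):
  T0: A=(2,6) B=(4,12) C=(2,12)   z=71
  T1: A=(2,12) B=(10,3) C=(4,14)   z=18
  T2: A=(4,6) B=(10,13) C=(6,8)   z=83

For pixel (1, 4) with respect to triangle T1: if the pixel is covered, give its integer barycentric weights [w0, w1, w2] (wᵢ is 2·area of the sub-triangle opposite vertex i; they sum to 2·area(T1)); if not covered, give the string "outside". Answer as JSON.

T0:
  2·area = 12
  edge (2, 6)→(4, 12): d=(2,6) right/bottom  bias=-1
  edge (4, 12)→(2, 12): d=(-2,0) right/bottom  bias=-1
  edge (2, 12)→(2, 6): d=(0,-6) top-left  bias=+0
    (0,1)@(1, 3): e=[0,18,-6] → ·  [on edge]
    (1,4)@(3, 9): e=[0,6,6] → ·  [on edge]
    (1,5)@(3, 11): e=[4,2,6] → #
    (2,5)@(5, 11): e=[-8,2,18] → ·
    (1,6)@(3, 13): e=[8,-2,6] → ·
    (2,7)@(5, 15): e=[0,-6,18] → ·  [on edge]
  covered (1 px):
    · · · · ·
    · · · · ·
    · · · · ·
    · · · · ·
    · · · · ·
    · # · · ·
    · · · · ·
    · · · · ·
T1:
  2·area = 34
  edge (2, 12)→(10, 3): d=(8,-9) top-left  bias=+0
  edge (10, 3)→(4, 14): d=(-6,11) right/bottom  bias=-1
  edge (4, 14)→(2, 12): d=(-2,-2) top-left  bias=+0
    (3,3)@(7, 7): e=[5,9,20] → #
    (4,3)@(9, 7): e=[23,-13,24] → ·
    (2,4)@(5, 9): e=[3,19,12] → #
    (3,4)@(7, 9): e=[21,-3,16] → ·
    (0,5)@(1, 11): e=[-17,51,0] → ·  [on edge]
    (1,5)@(3, 11): e=[1,29,4] → #
    (3,5)@(7, 11): e=[37,-15,12] → ·
    (1,6)@(3, 13): e=[17,17,0] → #  [on edge]
    (2,6)@(5, 13): e=[35,-5,4] → ·
    (1,7)@(3, 15): e=[33,5,-4] → ·
    (2,7)@(5, 15): e=[51,-17,0] → ·  [on edge]
  covered (5 px):
    · · · · ·
    · · · · ·
    · · · · ·
    · · · # ·
    · · # · ·
    · # # · ·
    · # · · ·
    · · · · ·
T2:
  2·area = 2  (B↔C swapped to make it positive)
  edge (4, 6)→(6, 8): d=(2,2) right/bottom  bias=-1
  edge (6, 8)→(10, 13): d=(4,5) right/bottom  bias=-1
  edge (10, 13)→(4, 6): d=(-6,-7) top-left  bias=+0
    (0,1)@(1, 3): e=[0,5,-3] → ·  [on edge]
    (1,2)@(3, 5): e=[0,3,-1] → ·  [on edge]
    (2,3)@(5, 7): e=[0,1,1] → ·  [on edge]
    (3,4)@(7, 9): e=[0,-1,3] → ·  [on edge]
    (4,5)@(9, 11): e=[0,-3,5] → ·  [on edge]
  covered (0 px):
    · · · · ·
    · · · · ·
    · · · · ·
    · · · · ·
    · · · · ·
    · · · · ·
    · · · · ·
    · · · · ·

Result: "outside"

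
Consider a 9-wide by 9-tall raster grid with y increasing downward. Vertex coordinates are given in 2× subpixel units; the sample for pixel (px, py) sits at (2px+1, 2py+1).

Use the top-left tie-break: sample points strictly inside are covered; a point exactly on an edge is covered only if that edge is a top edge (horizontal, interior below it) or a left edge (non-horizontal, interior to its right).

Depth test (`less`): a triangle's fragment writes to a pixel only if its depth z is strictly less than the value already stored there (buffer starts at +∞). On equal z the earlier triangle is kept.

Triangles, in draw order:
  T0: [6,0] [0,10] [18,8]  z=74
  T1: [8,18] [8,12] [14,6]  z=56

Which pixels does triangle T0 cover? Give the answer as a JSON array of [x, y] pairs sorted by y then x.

T0:
  2·area = 168  (B↔C swapped to make it positive)
  edge (6, 0)→(18, 8): d=(12,8) right/bottom  bias=-1
  edge (18, 8)→(0, 10): d=(-18,2) right/bottom  bias=-1
  edge (0, 10)→(6, 0): d=(6,-10) top-left  bias=+0
    (3,0)@(7, 1): e=[4,148,16] → █
    (4,0)@(9, 1): e=[-12,144,36] → ·
    (2,1)@(5, 3): e=[44,116,8] → █
    (4,1)@(9, 3): e=[12,108,48] → █
    (5,1)@(11, 3): e=[-4,104,68] → ·
    (1,2)@(3, 5): e=[84,84,0] → █  [on edge]
    (5,2)@(11, 5): e=[20,68,80] → █
    (6,2)@(13, 5): e=[4,64,100] → █
    (7,2)@(15, 5): e=[-12,60,120] → ·
    (1,3)@(3, 7): e=[108,48,12] → █
    (7,3)@(15, 7): e=[12,24,132] → █
    (8,3)@(17, 7): e=[-4,20,152] → ·
    (4,4)@(9, 9): e=[84,0,84] → ·  [on edge]
  covered (21 px):
    · · · █ · · · · ·
    · · █ █ █ · · · ·
    · █ █ █ █ █ █ · ·
    · █ █ █ █ █ █ █ ·
    █ █ █ █ · · · · ·
    · · · · · · · · ·
    · · · · · · · · ·
    · · · · · · · · ·
    · · · · · · · · ·
T1:
  2·area = 36
  edge (8, 18)→(8, 12): d=(0,-6) top-left  bias=+0
  edge (8, 12)→(14, 6): d=(6,-6) top-left  bias=+0
  edge (14, 6)→(8, 18): d=(-6,12) right/bottom  bias=-1
    (8,1)@(17, 3): e=[54,0,-18] → ·  [on edge]
    (7,2)@(15, 5): e=[42,0,-6] → ·  [on edge]
    (6,3)@(13, 7): e=[30,0,6] → █  [on edge]
    (7,3)@(15, 7): e=[42,12,-18] → ·
    (5,4)@(11, 9): e=[18,0,18] → █  [on edge]
    (6,4)@(13, 9): e=[30,12,-6] → ·
    (4,5)@(9, 11): e=[6,0,30] → █  [on edge]
    (6,5)@(13, 11): e=[30,24,-18] → ·
    (3,6)@(7, 13): e=[-6,0,42] → ·  [on edge]
    (4,6)@(9, 13): e=[6,12,18] → █
    (5,6)@(11, 13): e=[18,24,-6] → ·
    (2,7)@(5, 15): e=[-18,0,54] → ·  [on edge]
    (1,8)@(3, 17): e=[-30,0,66] → ·  [on edge]
  covered (6 px):
    · · · · · · · · ·
    · · · · · · · · ·
    · · · · · · · · ·
    · · · · · · █ · ·
    · · · · · █ · · ·
    · · · · █ █ · · ·
    · · · · █ · · · ·
    · · · · █ · · · ·
    · · · · · · · · ·

Final: [[3,0],[2,1],[3,1],[4,1],[1,2],[2,2],[3,2],[4,2],[5,2],[6,2],[1,3],[2,3],[3,3],[4,3],[5,3],[6,3],[7,3],[0,4],[1,4],[2,4],[3,4]]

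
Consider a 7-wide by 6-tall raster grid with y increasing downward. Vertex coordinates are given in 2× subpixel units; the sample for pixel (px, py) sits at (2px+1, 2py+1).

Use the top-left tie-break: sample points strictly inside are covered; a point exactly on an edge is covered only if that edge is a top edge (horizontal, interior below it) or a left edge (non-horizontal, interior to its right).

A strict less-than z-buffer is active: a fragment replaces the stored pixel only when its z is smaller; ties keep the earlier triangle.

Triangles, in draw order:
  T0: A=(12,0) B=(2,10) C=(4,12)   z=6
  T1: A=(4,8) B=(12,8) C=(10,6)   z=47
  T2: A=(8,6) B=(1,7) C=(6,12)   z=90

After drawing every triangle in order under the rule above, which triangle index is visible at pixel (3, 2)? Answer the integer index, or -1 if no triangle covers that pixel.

T0:
  2·area = 40  (B↔C swapped to make it positive)
  edge (12, 0)→(4, 12): d=(-8,12) right/bottom  bias=-1
  edge (4, 12)→(2, 10): d=(-2,-2) top-left  bias=+0
  edge (2, 10)→(12, 0): d=(10,-10) top-left  bias=+0
    (5,0)@(11, 1): e=[4,36,0] → X  [on edge]
    (6,0)@(13, 1): e=[-20,40,20] → .
    (4,1)@(9, 3): e=[12,28,0] → X  [on edge]
    (5,1)@(11, 3): e=[-12,32,20] → .
    (3,2)@(7, 5): e=[20,20,0] → X  [on edge]
    (4,2)@(9, 5): e=[-4,24,20] → .
    (2,3)@(5, 7): e=[28,12,0] → X  [on edge]
    (4,3)@(9, 7): e=[-20,20,40] → .
    (0,4)@(1, 9): e=[60,0,-20] → .  [on edge]
    (1,4)@(3, 9): e=[36,4,0] → X  [on edge]
    (3,4)@(7, 9): e=[-12,12,40] → .
    (0,5)@(1, 11): e=[44,-4,0] → .  [on edge]
    (1,5)@(3, 11): e=[20,0,20] → X  [on edge]
  covered (8 px):
    . . . . . X .
    . . . . X . .
    . . . X . . .
    . . X X . . .
    . X X . . . .
    . X . . . . .
T1:
  2·area = 16  (B↔C swapped to make it positive)
  edge (4, 8)→(10, 6): d=(6,-2) top-left  bias=+0
  edge (10, 6)→(12, 8): d=(2,2) right/bottom  bias=-1
  edge (12, 8)→(4, 8): d=(-8,0) right/bottom  bias=-1
    (2,0)@(5, 1): e=[-40,0,56] → .  [on edge]
    (3,1)@(7, 3): e=[-24,0,40] → .  [on edge]
    (4,2)@(9, 5): e=[-8,0,24] → .  [on edge]
    (6,2)@(13, 5): e=[0,-8,24] → .  [on edge]
    (3,3)@(7, 7): e=[0,8,8] → X  [on edge]
    (4,3)@(9, 7): e=[4,4,8] → X
    (5,3)@(11, 7): e=[8,0,8] → .  [on edge]
    (0,4)@(1, 9): e=[0,24,-8] → .  [on edge]
    (3,4)@(7, 9): e=[12,12,-8] → .
    (4,4)@(9, 9): e=[16,8,-8] → .
    (6,4)@(13, 9): e=[24,0,-8] → .  [on edge]
  covered (2 px):
    . . . . . . .
    . . . . . . .
    . . . . . . .
    . . . X X . .
    . . . . . . .
    . . . . . . .
T2:
  2·area = 40  (B↔C swapped to make it positive)
  edge (8, 6)→(6, 12): d=(-2,6) right/bottom  bias=-1
  edge (6, 12)→(1, 7): d=(-5,-5) top-left  bias=+0
  edge (1, 7)→(8, 6): d=(7,-1) top-left  bias=+0
    (4,1)@(9, 3): e=[0,60,-20] → .  [on edge]
    (0,3)@(1, 7): e=[40,0,0] → X  [on edge]
    (1,3)@(3, 7): e=[28,10,2] → X
    (2,3)@(5, 7): e=[16,20,4] → X
    (3,3)@(7, 7): e=[4,30,6] → X
    (4,3)@(9, 7): e=[-8,40,8] → .
    (0,4)@(1, 9): e=[36,-10,14] → .
    (1,4)@(3, 9): e=[24,0,16] → X  [on edge]
    (3,4)@(7, 9): e=[0,20,20] → .  [on edge]
    (1,5)@(3, 11): e=[20,-10,30] → .
    (2,5)@(5, 11): e=[8,0,32] → X  [on edge]
    (3,5)@(7, 11): e=[-4,10,34] → .
  covered (7 px):
    . . . . . . .
    . . . . . . .
    . . . . . . .
    X X X X . . .
    . X X . . . .
    . . X . . . .

Z-buffer (winner per pixel, '.' = empty):
  . . . . . 0 .
  . . . . 0 . .
  . . . 0 . . .
  2 2 0 0 1 . .
  . 0 0 . . . .
  . 0 2 . . . .

Result: 0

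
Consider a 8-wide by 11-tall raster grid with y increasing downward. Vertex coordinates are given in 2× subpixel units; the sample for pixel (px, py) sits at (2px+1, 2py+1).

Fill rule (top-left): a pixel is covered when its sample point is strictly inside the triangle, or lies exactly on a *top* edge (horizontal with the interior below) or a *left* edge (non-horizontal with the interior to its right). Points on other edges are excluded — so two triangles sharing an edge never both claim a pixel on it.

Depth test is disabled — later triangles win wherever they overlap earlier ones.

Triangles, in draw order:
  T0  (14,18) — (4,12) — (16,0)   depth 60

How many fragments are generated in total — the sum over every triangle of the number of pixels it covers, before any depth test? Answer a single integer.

T0:
  2·area = 192
  edge (14, 18)→(4, 12): d=(-10,-6) top-left  bias=+0
  edge (4, 12)→(16, 0): d=(12,-12) top-left  bias=+0
  edge (16, 0)→(14, 18): d=(-2,18) right/bottom  bias=-1
    (7,0)@(15, 1): e=[176,0,16] → #  [on edge]
    (6,1)@(13, 3): e=[144,0,48] → #  [on edge]
    (5,2)@(11, 5): e=[112,0,80] → #  [on edge]
    (4,3)@(9, 7): e=[80,0,112] → #  [on edge]
    (3,4)@(7, 9): e=[48,0,144] → #  [on edge]
    (7,4)@(15, 9): e=[96,96,0] → ·  [on edge]
    (2,5)@(5, 11): e=[16,0,176] → #  [on edge]
    (7,5)@(15, 11): e=[76,120,-4] → ·
    (1,6)@(3, 13): e=[-16,0,208] → ·  [on edge]
    (2,6)@(5, 13): e=[-4,24,172] → ·
    (3,6)@(7, 13): e=[8,48,136] → #
    (7,6)@(15, 13): e=[56,144,-8] → ·
    (0,7)@(1, 15): e=[-48,0,240] → ·  [on edge]
    (4,7)@(9, 15): e=[0,96,96] → #  [on edge]
  covered (27 px):
    · · · · · · · #
    · · · · · · # #
    · · · · · # # #
    · · · · # # # #
    · · · # # # # ·
    · · # # # # # ·
    · · · # # # # ·
    · · · · # # # ·
    · · · · · · # ·
    · · · · · · · ·
    · · · · · · · ·

Final: 27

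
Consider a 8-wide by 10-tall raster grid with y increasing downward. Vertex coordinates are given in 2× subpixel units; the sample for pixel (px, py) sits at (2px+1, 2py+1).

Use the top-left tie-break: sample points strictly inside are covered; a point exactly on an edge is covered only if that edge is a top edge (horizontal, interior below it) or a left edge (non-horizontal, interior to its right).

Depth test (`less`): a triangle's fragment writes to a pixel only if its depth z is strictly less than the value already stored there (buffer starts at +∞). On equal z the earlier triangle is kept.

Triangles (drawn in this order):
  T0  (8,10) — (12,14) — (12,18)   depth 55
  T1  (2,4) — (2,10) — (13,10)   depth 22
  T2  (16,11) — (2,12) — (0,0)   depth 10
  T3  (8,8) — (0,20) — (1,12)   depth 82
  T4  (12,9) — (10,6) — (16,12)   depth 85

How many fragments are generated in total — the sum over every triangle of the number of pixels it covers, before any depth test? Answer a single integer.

T0:
  2·area = 16
  edge (8, 10)→(12, 14): d=(4,4) right/bottom  bias=-1
  edge (12, 14)→(12, 18): d=(0,4) right/bottom  bias=-1
  edge (12, 18)→(8, 10): d=(-4,-8) top-left  bias=+0
    (0,1)@(1, 3): e=[0,44,-28] → ·  [on edge]
    (1,2)@(3, 5): e=[0,36,-20] → ·  [on edge]
    (2,3)@(5, 7): e=[0,28,-12] → ·  [on edge]
    (3,4)@(7, 9): e=[0,20,-4] → ·  [on edge]
    (4,5)@(9, 11): e=[0,12,4] → ·  [on edge]
    (5,6)@(11, 13): e=[0,4,12] → ·  [on edge]
    (5,7)@(11, 15): e=[8,4,4] → #
    (6,7)@(13, 15): e=[0,-4,20] → ·  [on edge]
    (5,8)@(11, 17): e=[16,4,-4] → ·
    (7,8)@(15, 17): e=[0,-12,28] → ·  [on edge]
  covered (1 px):
    · · · · · · · ·
    · · · · · · · ·
    · · · · · · · ·
    · · · · · · · ·
    · · · · · · · ·
    · · · · · · · ·
    · · · · · · · ·
    · · · · · # · ·
    · · · · · · · ·
    · · · · · · · ·
T1:
  2·area = 66  (B↔C swapped to make it positive)
  edge (2, 4)→(13, 10): d=(11,6) right/bottom  bias=-1
  edge (13, 10)→(2, 10): d=(-11,0) right/bottom  bias=-1
  edge (2, 10)→(2, 4): d=(0,-6) top-left  bias=+0
    (1,2)@(3, 5): e=[5,55,6] → #
    (2,2)@(5, 5): e=[-7,55,18] → ·
    (1,3)@(3, 7): e=[27,33,6] → #
    (2,3)@(5, 7): e=[15,33,18] → #
    (3,3)@(7, 7): e=[3,33,30] → #
    (4,3)@(9, 7): e=[-9,33,42] → ·
    (1,4)@(3, 9): e=[49,11,6] → #
    (4,4)@(9, 9): e=[13,11,42] → #
    (5,4)@(11, 9): e=[1,11,54] → #
    (6,4)@(13, 9): e=[-11,11,66] → ·
    (1,5)@(3, 11): e=[71,-11,6] → ·
    (2,5)@(5, 11): e=[59,-11,18] → ·
  covered (9 px):
    · · · · · · · ·
    · · · · · · · ·
    · # · · · · · ·
    · # # # · · · ·
    · # # # # # · ·
    · · · · · · · ·
    · · · · · · · ·
    · · · · · · · ·
    · · · · · · · ·
    · · · · · · · ·
T2:
  2·area = 170
  edge (16, 11)→(2, 12): d=(-14,1) right/bottom  bias=-1
  edge (2, 12)→(0, 0): d=(-2,-12) top-left  bias=+0
  edge (0, 0)→(16, 11): d=(16,11) right/bottom  bias=-1
    (0,0)@(1, 1): e=[155,10,5] → #
    (1,0)@(3, 1): e=[153,34,-17] → ·
    (0,1)@(1, 3): e=[127,6,37] → #
    (1,1)@(3, 3): e=[125,30,15] → #
    (2,1)@(5, 3): e=[123,54,-7] → ·
    (0,2)@(1, 5): e=[99,2,69] → #
    (2,2)@(5, 5): e=[95,50,25] → #
    (3,2)@(7, 5): e=[93,74,3] → #
    (4,2)@(9, 5): e=[91,98,-19] → ·
    (0,3)@(1, 7): e=[71,-2,101] → ·
    (1,3)@(3, 7): e=[69,22,79] → #
    (4,3)@(9, 7): e=[63,94,13] → #
  covered (24 px):
    # · · · · · · ·
    # # · · · · · ·
    # # # # · · · ·
    · # # # # · · ·
    · # # # # # # ·
    · # # # # # # #
    · · · · · · · ·
    · · · · · · · ·
    · · · · · · · ·
    · · · · · · · ·
T3:
  2·area = 52
  edge (8, 8)→(0, 20): d=(-8,12) right/bottom  bias=-1
  edge (0, 20)→(1, 12): d=(1,-8) top-left  bias=+0
  edge (1, 12)→(8, 8): d=(7,-4) top-left  bias=+0
    (3,4)@(7, 9): e=[4,45,3] → #
    (4,4)@(9, 9): e=[-20,61,11] → ·
    (1,5)@(3, 11): e=[36,15,1] → #
    (2,5)@(5, 11): e=[12,31,9] → #
    (3,5)@(7, 11): e=[-12,47,17] → ·
    (0,6)@(1, 13): e=[44,1,7] → #
    (2,6)@(5, 13): e=[-4,33,23] → ·
    (0,7)@(1, 15): e=[28,3,21] → #
    (2,7)@(5, 15): e=[-20,35,37] → ·
    (0,8)@(1, 17): e=[12,5,35] → #
    (1,8)@(3, 17): e=[-12,21,43] → ·
    (0,9)@(1, 19): e=[-4,7,49] → ·
  covered (8 px):
    · · · · · · · ·
    · · · · · · · ·
    · · · · · · · ·
    · · · · · · · ·
    · · · # · · · ·
    · # # · · · · ·
    # # · · · · · ·
    # # · · · · · ·
    # · · · · · · ·
    · · · · · · · ·
T4:
  2·area = 6
  edge (12, 9)→(10, 6): d=(-2,-3) top-left  bias=+0
  edge (10, 6)→(16, 12): d=(6,6) right/bottom  bias=-1
  edge (16, 12)→(12, 9): d=(-4,-3) top-left  bias=+0
    (2,0)@(5, 1): e=[-5,0,11] → ·  [on edge]
    (3,1)@(7, 3): e=[-3,0,9] → ·  [on edge]
    (4,2)@(9, 5): e=[-1,0,7] → ·  [on edge]
    (5,3)@(11, 7): e=[1,0,5] → ·  [on edge]
    (6,4)@(13, 9): e=[3,0,3] → ·  [on edge]
    (7,5)@(15, 11): e=[5,0,1] → ·  [on edge]
  covered (0 px):
    · · · · · · · ·
    · · · · · · · ·
    · · · · · · · ·
    · · · · · · · ·
    · · · · · · · ·
    · · · · · · · ·
    · · · · · · · ·
    · · · · · · · ·
    · · · · · · · ·
    · · · · · · · ·

Answer: 42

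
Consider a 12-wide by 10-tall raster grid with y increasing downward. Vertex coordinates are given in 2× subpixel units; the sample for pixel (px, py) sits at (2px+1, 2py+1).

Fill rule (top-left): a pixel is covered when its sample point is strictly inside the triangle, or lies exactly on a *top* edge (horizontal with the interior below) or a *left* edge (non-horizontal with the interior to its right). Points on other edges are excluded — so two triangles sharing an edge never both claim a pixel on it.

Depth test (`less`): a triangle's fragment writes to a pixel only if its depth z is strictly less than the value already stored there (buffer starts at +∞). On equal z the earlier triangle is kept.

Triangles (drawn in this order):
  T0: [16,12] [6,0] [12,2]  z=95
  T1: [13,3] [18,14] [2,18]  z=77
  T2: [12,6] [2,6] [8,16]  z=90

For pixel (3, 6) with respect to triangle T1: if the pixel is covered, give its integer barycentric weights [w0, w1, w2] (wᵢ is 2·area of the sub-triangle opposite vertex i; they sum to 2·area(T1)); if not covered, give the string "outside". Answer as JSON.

T0:
  2·area = 52
  edge (16, 12)→(6, 0): d=(-10,-12) top-left  bias=+0
  edge (6, 0)→(12, 2): d=(6,2) right/bottom  bias=-1
  edge (12, 2)→(16, 12): d=(4,10) right/bottom  bias=-1
    (3,0)@(7, 1): e=[2,4,46] → █
    (4,0)@(9, 1): e=[26,0,26] → ·  [on edge]
    (3,1)@(7, 3): e=[-18,16,54] → ·
    (4,1)@(9, 3): e=[6,12,34] → █
    (5,1)@(11, 3): e=[30,8,14] → █
    (6,1)@(13, 3): e=[54,4,-6] → ·
    (7,1)@(15, 3): e=[78,0,-26] → ·  [on edge]
    (4,2)@(9, 5): e=[-14,24,42] → ·
    (5,2)@(11, 5): e=[10,20,22] → █
    (6,2)@(13, 5): e=[34,16,2] → █
    (7,2)@(15, 5): e=[58,12,-18] → ·
    (10,2)@(21, 5): e=[130,0,-78] → ·  [on edge]
  covered (6 px):
    · · · █ · · · · · · · ·
    · · · · █ █ · · · · · ·
    · · · · · █ █ · · · · ·
    · · · · · · █ · · · · ·
    · · · · · · · · · · · ·
    · · · · · · · · · · · ·
    · · · · · · · · · · · ·
    · · · · · · · · · · · ·
    · · · · · · · · · · · ·
    · · · · · · · · · · · ·
T1:
  2·area = 196
  edge (13, 3)→(18, 14): d=(5,11) right/bottom  bias=-1
  edge (18, 14)→(2, 18): d=(-16,4) right/bottom  bias=-1
  edge (2, 18)→(13, 3): d=(11,-15) top-left  bias=+0
    (6,1)@(13, 3): e=[0,196,0] → ·  [on edge]
    (6,2)@(13, 5): e=[10,164,22] → █
    (7,2)@(15, 5): e=[-12,156,52] → ·
    (5,3)@(11, 7): e=[42,140,14] → █
    (7,3)@(15, 7): e=[-2,124,74] → ·
    (4,4)@(9, 9): e=[74,116,6] → █
    (7,4)@(15, 9): e=[8,92,96] → █
    (8,4)@(17, 9): e=[-14,84,126] → ·
    (4,5)@(9, 11): e=[84,84,28] → █
    (8,5)@(17, 11): e=[-4,52,148] → ·
    (3,6)@(7, 13): e=[116,60,20] → █
    (8,6)@(17, 13): e=[6,20,170] → █
  covered (24 px):
    · · · · · · · · · · · ·
    · · · · · · · · · · · ·
    · · · · · · █ · · · · ·
    · · · · · █ █ · · · · ·
    · · · · █ █ █ █ · · · ·
    · · · · █ █ █ █ · · · ·
    · · · █ █ █ █ █ █ · · ·
    · · █ █ █ █ █ · · · · ·
    · █ █ · · · · · · · · ·
    · · · · · · · · · · · ·
T2:
  2·area = 100  (B↔C swapped to make it positive)
  edge (12, 6)→(8, 16): d=(-4,10) right/bottom  bias=-1
  edge (8, 16)→(2, 6): d=(-6,-10) top-left  bias=+0
  edge (2, 6)→(12, 6): d=(10,0) top-left  bias=+0
    (1,3)@(3, 7): e=[86,4,10] → █
    (2,3)@(5, 7): e=[66,24,10] → █
    (3,3)@(7, 7): e=[46,44,10] → █
    (4,3)@(9, 7): e=[26,64,10] → █
    (5,3)@(11, 7): e=[6,84,10] → █
    (6,3)@(13, 7): e=[-14,104,10] → ·
    (1,4)@(3, 9): e=[78,-8,30] → ·
    (2,4)@(5, 9): e=[58,12,30] → █
    (5,4)@(11, 9): e=[-2,72,30] → ·
    (2,5)@(5, 11): e=[50,0,50] → █  [on edge]
    (5,5)@(11, 11): e=[-10,60,50] → ·
    (2,6)@(5, 13): e=[42,-12,70] → ·
  covered (13 px):
    · · · · · · · · · · · ·
    · · · · · · · · · · · ·
    · · · · · · · · · · · ·
    · █ █ █ █ █ · · · · · ·
    · · █ █ █ · · · · · · ·
    · · █ █ █ · · · · · · ·
    · · · █ █ · · · · · · ·
    · · · · · · · · · · · ·
    · · · · · · · · · · · ·
    · · · · · · · · · · · ·

Final: [60,20,116]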